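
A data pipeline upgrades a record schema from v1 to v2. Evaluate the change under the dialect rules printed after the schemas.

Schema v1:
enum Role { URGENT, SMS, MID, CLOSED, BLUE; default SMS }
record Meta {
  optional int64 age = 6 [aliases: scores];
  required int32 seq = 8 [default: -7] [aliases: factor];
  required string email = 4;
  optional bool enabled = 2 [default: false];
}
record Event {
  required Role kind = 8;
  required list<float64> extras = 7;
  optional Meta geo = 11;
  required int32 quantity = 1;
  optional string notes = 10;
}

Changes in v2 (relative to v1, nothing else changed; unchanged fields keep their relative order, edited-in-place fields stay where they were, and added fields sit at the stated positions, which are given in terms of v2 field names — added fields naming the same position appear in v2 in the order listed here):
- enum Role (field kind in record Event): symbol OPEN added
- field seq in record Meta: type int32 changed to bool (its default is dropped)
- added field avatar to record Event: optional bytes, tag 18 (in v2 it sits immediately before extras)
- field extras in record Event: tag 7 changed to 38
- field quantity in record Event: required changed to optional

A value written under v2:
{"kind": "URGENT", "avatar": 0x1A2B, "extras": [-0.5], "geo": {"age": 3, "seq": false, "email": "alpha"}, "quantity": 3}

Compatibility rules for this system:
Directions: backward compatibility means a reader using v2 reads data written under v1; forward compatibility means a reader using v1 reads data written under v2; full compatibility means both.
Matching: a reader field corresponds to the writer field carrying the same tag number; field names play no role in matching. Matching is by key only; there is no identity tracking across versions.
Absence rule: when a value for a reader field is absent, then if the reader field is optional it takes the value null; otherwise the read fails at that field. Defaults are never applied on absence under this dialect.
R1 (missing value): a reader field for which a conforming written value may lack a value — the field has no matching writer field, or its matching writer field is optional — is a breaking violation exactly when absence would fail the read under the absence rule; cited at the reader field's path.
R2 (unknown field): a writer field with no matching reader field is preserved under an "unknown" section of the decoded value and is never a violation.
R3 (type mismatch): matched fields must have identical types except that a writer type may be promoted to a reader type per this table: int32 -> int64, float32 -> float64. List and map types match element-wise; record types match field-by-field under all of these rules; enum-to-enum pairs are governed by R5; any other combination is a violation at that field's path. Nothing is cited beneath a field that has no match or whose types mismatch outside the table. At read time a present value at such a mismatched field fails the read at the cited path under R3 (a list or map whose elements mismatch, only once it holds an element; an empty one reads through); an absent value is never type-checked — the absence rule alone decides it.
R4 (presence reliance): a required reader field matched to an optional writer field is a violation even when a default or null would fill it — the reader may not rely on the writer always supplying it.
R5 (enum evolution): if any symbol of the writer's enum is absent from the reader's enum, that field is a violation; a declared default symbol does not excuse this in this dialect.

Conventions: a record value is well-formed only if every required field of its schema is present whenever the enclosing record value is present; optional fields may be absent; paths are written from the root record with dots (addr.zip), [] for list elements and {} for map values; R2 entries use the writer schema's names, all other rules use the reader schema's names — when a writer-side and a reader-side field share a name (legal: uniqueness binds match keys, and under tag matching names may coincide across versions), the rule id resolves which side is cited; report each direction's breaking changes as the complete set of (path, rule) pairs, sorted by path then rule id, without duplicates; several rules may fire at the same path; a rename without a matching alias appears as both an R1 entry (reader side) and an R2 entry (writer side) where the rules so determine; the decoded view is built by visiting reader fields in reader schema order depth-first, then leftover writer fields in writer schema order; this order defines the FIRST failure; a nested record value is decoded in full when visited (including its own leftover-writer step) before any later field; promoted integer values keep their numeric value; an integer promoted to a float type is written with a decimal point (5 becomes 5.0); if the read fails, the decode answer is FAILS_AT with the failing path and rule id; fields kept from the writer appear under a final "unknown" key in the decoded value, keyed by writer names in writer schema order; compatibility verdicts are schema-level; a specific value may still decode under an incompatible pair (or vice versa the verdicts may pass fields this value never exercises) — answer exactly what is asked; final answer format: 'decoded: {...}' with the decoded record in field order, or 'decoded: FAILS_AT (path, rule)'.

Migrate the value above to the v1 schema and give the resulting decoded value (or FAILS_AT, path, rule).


decoded: FAILS_AT (extras, R1)

the writer's type comes first in each Event pair
migrating the Event value to v1:
  kind := "URGENT"
  read fails at extras under R1 (no fill)
  => FAILS_AT (extras, R1)
checking off the Event differences that do not matter here:
  enum Role (field kind in record Event): symbol OPEN added -> a verdict-level change on Event — the shown value reads the same
  field seq in record Meta: type int32 changed to bool (its default is dropped) -> a verdict-level change on Event — the shown value reads the same
  added field avatar to record Event: optional bytes, tag 18 (in v2 it sits immediately before extras) -> triggers nothing under the printed rules; the Event answer is the same either way
  field quantity in record Event: required changed to optional -> a verdict-level change on Event — the shown value reads the same


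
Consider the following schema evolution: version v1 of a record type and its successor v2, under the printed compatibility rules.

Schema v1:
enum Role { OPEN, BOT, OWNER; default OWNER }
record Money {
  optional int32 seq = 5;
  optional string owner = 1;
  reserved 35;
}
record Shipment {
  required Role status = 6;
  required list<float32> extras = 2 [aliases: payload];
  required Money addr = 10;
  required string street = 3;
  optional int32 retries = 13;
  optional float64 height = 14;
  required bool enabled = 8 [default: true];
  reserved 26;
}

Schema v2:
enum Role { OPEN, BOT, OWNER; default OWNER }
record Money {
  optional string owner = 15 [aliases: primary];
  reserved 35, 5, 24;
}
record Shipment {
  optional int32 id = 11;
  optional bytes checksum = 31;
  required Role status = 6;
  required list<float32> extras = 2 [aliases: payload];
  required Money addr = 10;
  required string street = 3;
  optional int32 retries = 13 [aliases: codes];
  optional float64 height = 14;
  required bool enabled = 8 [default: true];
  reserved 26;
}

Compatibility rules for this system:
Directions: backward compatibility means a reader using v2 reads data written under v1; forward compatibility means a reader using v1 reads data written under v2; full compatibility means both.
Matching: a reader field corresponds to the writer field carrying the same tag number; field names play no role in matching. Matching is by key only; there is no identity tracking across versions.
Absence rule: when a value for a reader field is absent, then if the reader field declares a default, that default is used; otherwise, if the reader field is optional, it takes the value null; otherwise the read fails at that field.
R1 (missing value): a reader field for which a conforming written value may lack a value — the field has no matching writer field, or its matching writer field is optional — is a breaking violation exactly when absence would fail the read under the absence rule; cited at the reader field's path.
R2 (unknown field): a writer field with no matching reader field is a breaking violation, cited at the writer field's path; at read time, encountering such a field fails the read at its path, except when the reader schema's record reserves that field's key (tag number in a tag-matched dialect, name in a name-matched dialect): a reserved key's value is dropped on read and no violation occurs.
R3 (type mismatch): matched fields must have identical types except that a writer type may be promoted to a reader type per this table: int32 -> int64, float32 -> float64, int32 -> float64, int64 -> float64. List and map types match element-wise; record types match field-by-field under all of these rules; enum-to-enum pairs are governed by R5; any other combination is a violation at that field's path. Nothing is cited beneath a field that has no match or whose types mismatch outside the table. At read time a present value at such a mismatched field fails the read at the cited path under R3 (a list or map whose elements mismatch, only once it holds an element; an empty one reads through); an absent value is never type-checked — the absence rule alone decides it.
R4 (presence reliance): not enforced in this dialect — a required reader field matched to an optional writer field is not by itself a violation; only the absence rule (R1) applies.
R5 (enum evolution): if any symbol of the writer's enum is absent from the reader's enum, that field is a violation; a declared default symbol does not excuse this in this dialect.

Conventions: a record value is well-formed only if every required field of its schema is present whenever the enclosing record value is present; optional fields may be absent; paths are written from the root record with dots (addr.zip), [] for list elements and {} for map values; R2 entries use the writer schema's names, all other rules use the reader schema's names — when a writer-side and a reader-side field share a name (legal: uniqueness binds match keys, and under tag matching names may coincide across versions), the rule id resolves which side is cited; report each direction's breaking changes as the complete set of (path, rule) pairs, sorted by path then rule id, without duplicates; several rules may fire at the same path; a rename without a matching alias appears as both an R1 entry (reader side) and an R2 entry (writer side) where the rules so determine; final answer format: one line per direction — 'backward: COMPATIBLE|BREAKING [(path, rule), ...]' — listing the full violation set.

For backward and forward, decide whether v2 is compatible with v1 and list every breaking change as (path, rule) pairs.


backward: BREAKING [(addr.owner, R2)]; forward: BREAKING [(addr.owner, R2), (checksum, R2), (id, R2)]

in Shipment below, arrows point writer -> reader
backward pass over Shipment, reader schema v2, writer schema v1:
  id: no writer match
  checksum: no writer match
  status: paired with writer status (Role -> Role; writer required)
  extras: paired with writer extras (list<float32> -> list<float32>; writer required)
  addr: paired with writer addr (Money -> Money; writer required)
  street: paired with writer street (string -> string; writer required)
  retries: paired with writer retries (int32 -> int32; writer optional)
  height: paired with writer height (float64 -> float64; writer optional)
  enabled: paired with writer enabled (bool -> bool; writer required)
  addr.owner: no writer match
  writer field addr.seq has no reader counterpart
  writer field addr.owner has no reader counterpart
  R2 fires at addr.owner
  => backward: BREAKING (1)
forward pass over Shipment, reader schema v1, writer schema v2:
  status: paired with writer status (Role -> Role; writer required)
  extras: paired with writer extras (list<float32> -> list<float32>; writer required)
  addr: paired with writer addr (Money -> Money; writer required)
  street: paired with writer street (string -> string; writer required)
  retries: paired with writer retries (int32 -> int32; writer optional)
  height: paired with writer height (float64 -> float64; writer optional)
  enabled: paired with writer enabled (bool -> bool; writer required)
  writer field id has no reader counterpart
  writer field checksum has no reader counterpart
  addr.seq: no writer match
  addr.owner: no writer match
  writer field addr.owner has no reader counterpart
  R2 fires at addr.owner
  R2 fires at checksum
  R2 fires at id
  => forward: BREAKING (3)


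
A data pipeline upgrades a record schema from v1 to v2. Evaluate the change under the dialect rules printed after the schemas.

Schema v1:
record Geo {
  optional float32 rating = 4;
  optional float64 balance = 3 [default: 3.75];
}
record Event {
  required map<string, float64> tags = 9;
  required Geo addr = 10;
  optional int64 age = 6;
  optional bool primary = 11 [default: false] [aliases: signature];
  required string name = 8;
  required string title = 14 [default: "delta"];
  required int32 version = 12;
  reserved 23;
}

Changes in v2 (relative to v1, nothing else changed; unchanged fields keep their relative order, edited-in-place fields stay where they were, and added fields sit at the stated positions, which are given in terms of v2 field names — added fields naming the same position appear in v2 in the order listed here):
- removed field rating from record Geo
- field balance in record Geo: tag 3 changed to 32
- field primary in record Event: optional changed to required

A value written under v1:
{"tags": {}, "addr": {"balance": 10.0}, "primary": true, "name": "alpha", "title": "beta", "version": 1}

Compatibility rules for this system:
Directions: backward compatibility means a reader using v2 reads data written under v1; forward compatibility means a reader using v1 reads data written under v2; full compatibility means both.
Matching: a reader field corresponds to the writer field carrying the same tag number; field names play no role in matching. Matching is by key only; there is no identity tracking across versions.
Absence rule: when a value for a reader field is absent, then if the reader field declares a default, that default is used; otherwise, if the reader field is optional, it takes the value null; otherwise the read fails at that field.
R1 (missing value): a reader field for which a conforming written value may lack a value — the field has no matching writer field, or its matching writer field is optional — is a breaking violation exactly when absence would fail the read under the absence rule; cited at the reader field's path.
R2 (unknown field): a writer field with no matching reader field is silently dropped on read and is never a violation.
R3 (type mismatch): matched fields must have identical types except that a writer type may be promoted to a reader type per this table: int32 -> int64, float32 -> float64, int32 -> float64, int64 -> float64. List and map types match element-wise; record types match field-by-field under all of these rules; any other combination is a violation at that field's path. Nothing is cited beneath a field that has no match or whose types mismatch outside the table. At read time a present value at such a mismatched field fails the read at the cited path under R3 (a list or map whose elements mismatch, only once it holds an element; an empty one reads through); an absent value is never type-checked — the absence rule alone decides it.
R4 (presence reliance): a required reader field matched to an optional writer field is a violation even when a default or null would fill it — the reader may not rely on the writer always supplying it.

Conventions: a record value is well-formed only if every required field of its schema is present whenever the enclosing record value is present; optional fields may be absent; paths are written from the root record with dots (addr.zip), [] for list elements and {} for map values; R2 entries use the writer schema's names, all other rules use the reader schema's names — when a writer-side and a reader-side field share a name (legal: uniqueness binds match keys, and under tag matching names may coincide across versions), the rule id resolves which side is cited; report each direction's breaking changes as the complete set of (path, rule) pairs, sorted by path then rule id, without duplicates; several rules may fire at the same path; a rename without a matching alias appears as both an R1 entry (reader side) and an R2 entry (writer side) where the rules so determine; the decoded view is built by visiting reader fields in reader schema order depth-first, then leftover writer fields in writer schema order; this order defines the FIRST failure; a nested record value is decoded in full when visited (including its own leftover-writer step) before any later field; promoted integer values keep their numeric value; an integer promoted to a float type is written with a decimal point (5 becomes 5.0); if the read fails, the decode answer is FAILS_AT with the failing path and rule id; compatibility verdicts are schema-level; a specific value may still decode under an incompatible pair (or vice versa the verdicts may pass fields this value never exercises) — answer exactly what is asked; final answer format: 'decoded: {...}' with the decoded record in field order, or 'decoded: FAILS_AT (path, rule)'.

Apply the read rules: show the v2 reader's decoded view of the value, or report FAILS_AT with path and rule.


decoded: {"tags": {}, "addr": {"balance": 3.75}, "age": null, "primary": true, "name": "alpha", "title": "beta", "version": 1}

in Event below, arrows point writer -> reader
decode (reader v2):
  tags := {}
  addr.balance := 3.75 (absent -> default)
  writer addr.balance: unknown -> dropped
  age := null (absent, optional -> null)
  primary := true
  name := "alpha"
  title := "beta"
  version := 1
  => decoded: {"tags": {}, "addr": {"balance": 3.75}, "age": null, "primary": true, "name": "alpha", "title": "beta", "version": 1}
checking off the Event differences that do not matter here:
  field primary in record Event: optional changed to required -> matters for Event compatibility verdicts, not for this value's decode


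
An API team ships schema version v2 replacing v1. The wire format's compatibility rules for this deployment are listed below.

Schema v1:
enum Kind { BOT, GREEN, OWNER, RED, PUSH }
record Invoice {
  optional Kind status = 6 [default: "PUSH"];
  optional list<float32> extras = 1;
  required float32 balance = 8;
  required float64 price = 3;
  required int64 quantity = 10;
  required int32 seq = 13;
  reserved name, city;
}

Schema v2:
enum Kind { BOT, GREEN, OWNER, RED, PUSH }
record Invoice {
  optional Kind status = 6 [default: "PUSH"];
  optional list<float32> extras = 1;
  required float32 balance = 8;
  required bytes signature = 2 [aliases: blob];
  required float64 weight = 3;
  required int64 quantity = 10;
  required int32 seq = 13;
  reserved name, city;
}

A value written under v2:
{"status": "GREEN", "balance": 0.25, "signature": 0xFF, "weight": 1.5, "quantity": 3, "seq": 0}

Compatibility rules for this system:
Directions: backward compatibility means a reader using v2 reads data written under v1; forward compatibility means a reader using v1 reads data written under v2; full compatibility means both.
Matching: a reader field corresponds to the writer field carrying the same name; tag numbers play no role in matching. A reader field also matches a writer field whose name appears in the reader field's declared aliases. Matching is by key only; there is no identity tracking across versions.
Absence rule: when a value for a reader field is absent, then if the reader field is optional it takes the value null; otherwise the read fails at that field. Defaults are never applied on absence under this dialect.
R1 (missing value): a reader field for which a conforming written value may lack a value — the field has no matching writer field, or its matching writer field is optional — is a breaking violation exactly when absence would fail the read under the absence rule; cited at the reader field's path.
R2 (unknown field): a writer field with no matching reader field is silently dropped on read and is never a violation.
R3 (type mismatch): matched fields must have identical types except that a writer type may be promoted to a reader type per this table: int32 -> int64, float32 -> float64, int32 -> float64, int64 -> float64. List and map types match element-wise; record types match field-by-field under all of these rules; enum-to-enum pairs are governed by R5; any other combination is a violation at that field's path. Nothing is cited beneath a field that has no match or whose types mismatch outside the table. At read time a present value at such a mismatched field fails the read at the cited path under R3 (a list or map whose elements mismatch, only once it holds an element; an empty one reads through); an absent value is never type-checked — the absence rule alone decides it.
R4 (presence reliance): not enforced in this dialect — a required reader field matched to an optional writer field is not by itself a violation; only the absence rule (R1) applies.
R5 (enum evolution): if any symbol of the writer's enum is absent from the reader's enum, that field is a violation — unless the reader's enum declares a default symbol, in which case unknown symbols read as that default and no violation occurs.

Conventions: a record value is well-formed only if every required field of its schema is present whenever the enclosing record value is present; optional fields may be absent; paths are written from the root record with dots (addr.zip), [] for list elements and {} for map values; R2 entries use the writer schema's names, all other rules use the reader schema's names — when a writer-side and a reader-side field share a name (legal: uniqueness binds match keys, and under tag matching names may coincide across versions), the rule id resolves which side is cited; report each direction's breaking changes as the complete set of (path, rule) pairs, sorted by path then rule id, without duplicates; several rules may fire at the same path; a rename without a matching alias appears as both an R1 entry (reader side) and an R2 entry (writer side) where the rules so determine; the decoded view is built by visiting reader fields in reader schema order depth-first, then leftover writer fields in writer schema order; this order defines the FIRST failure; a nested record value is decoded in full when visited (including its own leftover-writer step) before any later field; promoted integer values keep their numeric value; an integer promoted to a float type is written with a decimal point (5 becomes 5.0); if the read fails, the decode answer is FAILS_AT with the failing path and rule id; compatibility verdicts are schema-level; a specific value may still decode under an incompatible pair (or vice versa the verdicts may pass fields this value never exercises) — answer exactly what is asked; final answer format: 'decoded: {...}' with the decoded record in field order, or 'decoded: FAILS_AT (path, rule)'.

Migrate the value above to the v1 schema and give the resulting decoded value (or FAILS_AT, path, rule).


the writer's type comes first in each Invoice pair
decode walk for Invoice under reader schema v1:
  status := "GREEN"
  extras := null (missing; optional => null)
  balance := 0.25
  read fails at price under R1 (no fill)
  => FAILS_AT (price, R1)
checking off the Invoice differences that do not matter here:
  added field signature to record Invoice: required bytes, tag 2 (in v2 it sits immediately before weight) -> affects the rule determinations only; this particular Invoice value decodes identically

decoded: FAILS_AT (price, R1)


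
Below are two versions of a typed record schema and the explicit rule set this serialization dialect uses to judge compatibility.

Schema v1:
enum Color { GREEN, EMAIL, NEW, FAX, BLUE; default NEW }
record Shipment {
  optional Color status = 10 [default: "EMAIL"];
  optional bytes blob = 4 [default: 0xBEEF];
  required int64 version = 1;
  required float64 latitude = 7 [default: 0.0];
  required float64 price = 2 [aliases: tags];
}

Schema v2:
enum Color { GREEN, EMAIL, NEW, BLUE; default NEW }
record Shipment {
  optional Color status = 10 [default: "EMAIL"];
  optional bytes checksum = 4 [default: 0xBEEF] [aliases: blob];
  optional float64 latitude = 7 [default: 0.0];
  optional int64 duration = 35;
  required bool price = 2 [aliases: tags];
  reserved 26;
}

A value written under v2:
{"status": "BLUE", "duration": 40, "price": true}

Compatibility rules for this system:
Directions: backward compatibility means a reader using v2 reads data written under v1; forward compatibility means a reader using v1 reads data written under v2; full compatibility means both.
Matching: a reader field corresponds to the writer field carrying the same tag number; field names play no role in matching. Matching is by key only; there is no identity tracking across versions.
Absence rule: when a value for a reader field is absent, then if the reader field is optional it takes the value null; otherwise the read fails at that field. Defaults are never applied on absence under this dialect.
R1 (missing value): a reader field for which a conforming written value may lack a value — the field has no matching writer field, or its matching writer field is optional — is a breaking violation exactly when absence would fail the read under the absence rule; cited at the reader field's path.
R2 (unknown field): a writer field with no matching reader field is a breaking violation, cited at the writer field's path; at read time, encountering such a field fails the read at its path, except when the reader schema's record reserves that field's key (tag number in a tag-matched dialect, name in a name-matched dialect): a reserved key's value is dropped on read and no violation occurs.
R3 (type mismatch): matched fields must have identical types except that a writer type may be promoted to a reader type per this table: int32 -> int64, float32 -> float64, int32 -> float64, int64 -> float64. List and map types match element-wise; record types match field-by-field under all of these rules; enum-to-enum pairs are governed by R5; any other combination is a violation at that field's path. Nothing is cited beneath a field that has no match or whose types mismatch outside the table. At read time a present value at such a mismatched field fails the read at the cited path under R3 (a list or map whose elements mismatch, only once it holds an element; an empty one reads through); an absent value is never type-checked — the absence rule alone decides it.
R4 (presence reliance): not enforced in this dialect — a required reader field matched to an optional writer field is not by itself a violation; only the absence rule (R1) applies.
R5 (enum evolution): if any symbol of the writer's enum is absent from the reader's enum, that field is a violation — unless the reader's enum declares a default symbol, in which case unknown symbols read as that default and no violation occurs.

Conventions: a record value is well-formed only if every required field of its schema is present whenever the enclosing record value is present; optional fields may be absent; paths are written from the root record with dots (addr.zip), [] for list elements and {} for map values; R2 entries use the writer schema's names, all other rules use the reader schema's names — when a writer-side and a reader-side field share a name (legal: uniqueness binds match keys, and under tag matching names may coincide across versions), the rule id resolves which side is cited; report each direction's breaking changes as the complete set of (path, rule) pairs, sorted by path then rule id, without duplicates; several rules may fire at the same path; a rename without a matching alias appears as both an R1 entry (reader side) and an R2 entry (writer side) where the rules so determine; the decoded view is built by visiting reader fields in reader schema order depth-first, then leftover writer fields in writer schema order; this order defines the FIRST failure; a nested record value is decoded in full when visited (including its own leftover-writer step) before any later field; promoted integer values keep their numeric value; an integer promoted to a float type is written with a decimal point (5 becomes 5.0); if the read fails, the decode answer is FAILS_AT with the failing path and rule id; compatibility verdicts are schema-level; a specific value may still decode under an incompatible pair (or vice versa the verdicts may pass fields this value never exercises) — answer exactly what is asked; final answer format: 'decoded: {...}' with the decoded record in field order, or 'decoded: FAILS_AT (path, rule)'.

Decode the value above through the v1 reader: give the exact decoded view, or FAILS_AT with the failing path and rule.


arrows below run writer -> reader for Shipment
decoding the Shipment value with the v1 reader:
  status := "BLUE"
  blob := null (not supplied -> null)
  read fails at version under R1 (no fill)
  => FAILS_AT (version, R1)
checking off the Shipment differences that do not matter here:
  renamed field blob to checksum in record Shipment (alias blob declared on the renamed field) -> triggers nothing under the printed rules; the Shipment answer is the same either way
  field price in record Shipment: type float64 changed to bool -> schema-level compatibility only; this Shipment value's decode is unchanged
  added field duration to record Shipment: optional int64, tag 35 (in v2 it sits immediately before price) -> schema-level compatibility only; this Shipment value's decode is unchanged
  enum Color (field status in record Shipment): symbol FAX removed -> triggers nothing under the printed rules; the Shipment answer is the same either way
  field latitude in record Shipment: required changed to optional -> schema-level compatibility only; this Shipment value's decode is unchanged

decoded: FAILS_AT (version, R1)


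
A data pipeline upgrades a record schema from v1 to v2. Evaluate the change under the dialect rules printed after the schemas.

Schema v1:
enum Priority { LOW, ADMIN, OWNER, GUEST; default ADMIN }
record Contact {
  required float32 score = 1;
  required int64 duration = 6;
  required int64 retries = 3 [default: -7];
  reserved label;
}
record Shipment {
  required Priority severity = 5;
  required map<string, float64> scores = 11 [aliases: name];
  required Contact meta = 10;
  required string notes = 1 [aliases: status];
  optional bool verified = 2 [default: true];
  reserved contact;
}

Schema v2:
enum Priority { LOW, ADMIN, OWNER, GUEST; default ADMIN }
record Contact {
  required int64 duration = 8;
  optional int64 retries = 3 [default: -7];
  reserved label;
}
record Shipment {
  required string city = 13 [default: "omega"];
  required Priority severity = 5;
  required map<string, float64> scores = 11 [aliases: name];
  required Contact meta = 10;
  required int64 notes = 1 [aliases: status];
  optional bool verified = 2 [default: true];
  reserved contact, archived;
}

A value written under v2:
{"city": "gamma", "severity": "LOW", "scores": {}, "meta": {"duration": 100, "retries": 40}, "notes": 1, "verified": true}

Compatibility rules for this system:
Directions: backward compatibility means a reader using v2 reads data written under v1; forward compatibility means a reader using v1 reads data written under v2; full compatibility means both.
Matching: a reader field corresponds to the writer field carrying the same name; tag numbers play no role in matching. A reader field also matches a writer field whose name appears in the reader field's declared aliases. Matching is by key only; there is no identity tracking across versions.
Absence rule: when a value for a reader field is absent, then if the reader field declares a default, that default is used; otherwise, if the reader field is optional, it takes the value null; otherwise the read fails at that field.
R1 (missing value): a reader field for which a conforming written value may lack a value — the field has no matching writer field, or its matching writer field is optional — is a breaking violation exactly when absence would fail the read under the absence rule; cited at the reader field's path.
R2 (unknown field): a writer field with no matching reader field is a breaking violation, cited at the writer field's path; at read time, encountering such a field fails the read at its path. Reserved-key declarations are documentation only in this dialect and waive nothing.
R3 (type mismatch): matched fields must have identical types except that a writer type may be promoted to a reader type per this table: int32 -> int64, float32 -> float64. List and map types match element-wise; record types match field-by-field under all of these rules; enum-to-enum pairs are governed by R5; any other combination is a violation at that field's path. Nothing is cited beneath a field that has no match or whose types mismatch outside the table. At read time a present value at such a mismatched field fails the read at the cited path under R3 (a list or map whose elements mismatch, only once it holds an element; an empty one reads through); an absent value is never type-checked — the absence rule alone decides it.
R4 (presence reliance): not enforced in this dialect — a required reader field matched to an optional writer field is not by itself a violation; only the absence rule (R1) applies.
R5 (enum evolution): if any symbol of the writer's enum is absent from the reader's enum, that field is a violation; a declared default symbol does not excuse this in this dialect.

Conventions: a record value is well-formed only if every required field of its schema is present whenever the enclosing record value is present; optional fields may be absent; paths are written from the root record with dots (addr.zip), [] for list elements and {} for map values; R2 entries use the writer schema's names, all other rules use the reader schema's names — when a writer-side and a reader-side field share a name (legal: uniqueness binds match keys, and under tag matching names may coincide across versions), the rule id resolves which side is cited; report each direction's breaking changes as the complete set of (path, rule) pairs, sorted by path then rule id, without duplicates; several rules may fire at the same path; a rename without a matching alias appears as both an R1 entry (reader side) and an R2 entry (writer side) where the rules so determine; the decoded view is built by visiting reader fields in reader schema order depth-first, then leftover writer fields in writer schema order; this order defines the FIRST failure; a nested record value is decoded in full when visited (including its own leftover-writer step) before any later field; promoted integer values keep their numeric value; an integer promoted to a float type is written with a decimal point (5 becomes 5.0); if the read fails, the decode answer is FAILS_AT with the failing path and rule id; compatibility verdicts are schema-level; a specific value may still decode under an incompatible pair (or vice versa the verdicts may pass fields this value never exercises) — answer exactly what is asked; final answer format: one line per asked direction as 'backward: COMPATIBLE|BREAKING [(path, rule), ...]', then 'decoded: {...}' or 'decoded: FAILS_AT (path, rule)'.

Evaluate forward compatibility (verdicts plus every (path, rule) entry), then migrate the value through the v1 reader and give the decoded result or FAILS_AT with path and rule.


arrows below run writer -> reader for Shipment
forward for Shipment (reader v1, writer v2):
  Priority -> Priority, writer required: severity aligns to severity
  map<string, float64> -> map<string, float64>, writer required: scores aligns to scores
  Contact -> Contact, writer required: meta aligns to meta
  int64 -> string, writer required: notes aligns to notes
  bool -> bool, writer optional: verified aligns to verified
  writer field city has no reader counterpart
  meta.score has no writer counterpart
  int64 -> int64, writer required: meta.duration aligns to meta.duration
  int64 -> int64, writer optional: meta.retries aligns to meta.retries
  violation R2 at city
  violation R1 at meta.score
  violation R3 at notes
  => forward verdict for Shipment: BREAKING, 3 violation(s)
migrating the Shipment value to v1:
  severity := "LOW"
  scores := {}
  read fails at meta.score under R1 (no fill)
  => FAILS_AT (meta.score, R1)
remaining Shipment differences; none change what is asked:
  field duration in record Contact: tag 6 changed to 8 -> triggers nothing under Shipment's printed rules — same verdict
  field retries in record Contact: required changed to optional -> triggers nothing under Shipment's printed rules — same verdict

forward: BREAKING [(city, R2), (meta.score, R1), (notes, R3)]; decoded: FAILS_AT (meta.score, R1)


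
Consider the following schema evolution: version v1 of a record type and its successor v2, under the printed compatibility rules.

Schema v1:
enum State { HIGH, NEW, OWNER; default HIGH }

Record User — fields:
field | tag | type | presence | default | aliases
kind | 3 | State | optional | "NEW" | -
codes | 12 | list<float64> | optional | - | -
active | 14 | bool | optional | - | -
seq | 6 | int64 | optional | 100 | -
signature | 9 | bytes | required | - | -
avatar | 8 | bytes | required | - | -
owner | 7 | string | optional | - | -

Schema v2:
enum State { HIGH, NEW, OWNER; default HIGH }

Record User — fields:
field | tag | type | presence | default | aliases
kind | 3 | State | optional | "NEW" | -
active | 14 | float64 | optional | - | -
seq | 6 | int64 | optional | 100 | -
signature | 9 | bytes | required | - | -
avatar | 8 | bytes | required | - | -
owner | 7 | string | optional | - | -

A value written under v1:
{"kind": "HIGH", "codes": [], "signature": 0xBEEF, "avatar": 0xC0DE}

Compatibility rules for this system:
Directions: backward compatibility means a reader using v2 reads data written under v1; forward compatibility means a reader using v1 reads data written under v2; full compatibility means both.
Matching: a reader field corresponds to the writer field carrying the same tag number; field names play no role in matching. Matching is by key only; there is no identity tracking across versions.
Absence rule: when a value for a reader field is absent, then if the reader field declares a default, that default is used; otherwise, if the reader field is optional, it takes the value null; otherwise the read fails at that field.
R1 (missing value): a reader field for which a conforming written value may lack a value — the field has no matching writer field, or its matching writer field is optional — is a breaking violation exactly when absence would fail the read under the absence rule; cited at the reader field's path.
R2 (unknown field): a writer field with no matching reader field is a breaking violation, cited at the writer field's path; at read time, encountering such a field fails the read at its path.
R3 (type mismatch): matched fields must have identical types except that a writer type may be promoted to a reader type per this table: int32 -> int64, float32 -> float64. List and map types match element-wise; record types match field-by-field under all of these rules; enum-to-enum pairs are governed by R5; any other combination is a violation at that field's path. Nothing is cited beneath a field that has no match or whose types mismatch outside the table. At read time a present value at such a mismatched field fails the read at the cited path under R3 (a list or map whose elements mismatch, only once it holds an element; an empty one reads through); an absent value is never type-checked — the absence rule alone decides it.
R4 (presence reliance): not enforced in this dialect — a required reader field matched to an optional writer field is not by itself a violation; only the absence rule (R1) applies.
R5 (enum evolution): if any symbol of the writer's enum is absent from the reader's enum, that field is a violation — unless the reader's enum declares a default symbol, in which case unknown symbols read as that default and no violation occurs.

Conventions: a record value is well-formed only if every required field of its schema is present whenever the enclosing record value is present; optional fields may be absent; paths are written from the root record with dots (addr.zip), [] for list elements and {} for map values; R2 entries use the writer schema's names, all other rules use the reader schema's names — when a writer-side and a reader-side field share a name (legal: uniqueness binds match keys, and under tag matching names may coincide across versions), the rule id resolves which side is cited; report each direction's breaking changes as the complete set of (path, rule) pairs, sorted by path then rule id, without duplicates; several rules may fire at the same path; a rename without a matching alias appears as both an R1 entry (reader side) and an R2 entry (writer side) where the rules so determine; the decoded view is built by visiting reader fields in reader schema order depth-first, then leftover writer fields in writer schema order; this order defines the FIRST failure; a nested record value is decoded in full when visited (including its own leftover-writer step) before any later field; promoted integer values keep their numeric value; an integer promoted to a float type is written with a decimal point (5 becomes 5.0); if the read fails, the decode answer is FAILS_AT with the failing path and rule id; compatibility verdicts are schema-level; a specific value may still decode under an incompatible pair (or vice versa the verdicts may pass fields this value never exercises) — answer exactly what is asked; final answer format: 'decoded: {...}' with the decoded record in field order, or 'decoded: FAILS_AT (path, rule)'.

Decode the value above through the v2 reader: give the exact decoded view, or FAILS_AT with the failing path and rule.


in User below, arrows point writer -> reader
decode walk for User under reader schema v2:
  kind := "HIGH"
  active := null (absent, optional -> null)
  seq := 100 (absent -> default)
  signature := 0xBEEF
  avatar := 0xC0DE
  owner := null (absent, optional -> null)
  read fails at codes under R2 (unknown field)
  => FAILS_AT (codes, R2)
diffs on User not affecting the asked answer:
  field active in record User: type bool changed to float64 -> changes User's schema-level verdicts only — the decode of this value is the same

decoded: FAILS_AT (codes, R2)
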